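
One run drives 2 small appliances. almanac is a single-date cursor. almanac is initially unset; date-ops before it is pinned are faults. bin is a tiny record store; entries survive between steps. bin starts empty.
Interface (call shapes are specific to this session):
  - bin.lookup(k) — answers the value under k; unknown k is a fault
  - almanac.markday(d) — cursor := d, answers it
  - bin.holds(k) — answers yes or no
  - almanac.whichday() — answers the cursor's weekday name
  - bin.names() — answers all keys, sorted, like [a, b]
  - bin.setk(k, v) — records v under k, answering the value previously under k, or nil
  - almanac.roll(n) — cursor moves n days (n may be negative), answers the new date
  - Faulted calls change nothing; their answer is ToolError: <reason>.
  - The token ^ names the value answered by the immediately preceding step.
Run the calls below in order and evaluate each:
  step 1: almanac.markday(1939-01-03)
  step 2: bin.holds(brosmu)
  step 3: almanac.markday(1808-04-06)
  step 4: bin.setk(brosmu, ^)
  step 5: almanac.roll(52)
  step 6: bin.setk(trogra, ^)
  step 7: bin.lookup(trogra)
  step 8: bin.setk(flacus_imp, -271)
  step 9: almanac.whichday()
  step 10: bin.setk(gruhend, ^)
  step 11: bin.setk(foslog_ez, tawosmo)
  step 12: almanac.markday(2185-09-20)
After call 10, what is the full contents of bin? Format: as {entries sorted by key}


Answer: {brosmu=1808-04-06, flacus_imp=-271, gruhend=Saturday, trogra=1808-05-28}

Derivation:
~$ markday d: 1939-01-03
:: 1939-01-03
~$ holds k: brosmu
:: no
~$ markday d: 1808-04-06
:: 1808-04-06
~$ setk k: brosmu v: ^
:: nil
~$ roll n: 52
:: 1808-05-28
~$ setk k: trogra v: ^
:: nil
~$ lookup k: trogra
:: 1808-05-28
~$ setk k: flacus_imp v: -271
:: nil
~$ whichday
:: Saturday
~$ setk k: gruhend v: ^
:: nil
~$ setk k: foslog_ez v: tawosmo
:: nil
~$ markday d: 2185-09-20
:: 2185-09-20


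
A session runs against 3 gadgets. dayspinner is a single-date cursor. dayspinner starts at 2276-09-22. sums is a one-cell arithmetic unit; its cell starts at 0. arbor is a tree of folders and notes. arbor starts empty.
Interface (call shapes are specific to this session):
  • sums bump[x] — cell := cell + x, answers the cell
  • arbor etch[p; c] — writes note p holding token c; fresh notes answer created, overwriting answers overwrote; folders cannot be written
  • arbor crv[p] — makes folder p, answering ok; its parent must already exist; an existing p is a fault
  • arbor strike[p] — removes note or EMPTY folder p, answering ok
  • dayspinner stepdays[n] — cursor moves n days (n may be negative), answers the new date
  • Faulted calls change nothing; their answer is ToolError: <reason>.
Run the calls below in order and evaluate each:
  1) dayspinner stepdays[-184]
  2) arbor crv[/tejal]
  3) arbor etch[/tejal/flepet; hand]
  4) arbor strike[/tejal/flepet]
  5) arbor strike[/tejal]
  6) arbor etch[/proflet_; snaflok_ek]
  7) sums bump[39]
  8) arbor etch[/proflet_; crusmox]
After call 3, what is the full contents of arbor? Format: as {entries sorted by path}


CALL dayspinner stepdays[n=-184]
RET  2276-03-22
CALL arbor crv[p=/tejal]
RET  ok
CALL arbor etch[p=/tejal/flepet; c=hand]
RET  created
CALL arbor strike[p=/tejal/flepet]
RET  ok
CALL arbor strike[p=/tejal]
RET  ok
CALL arbor etch[p=/proflet_; c=snaflok_ek]
RET  created
CALL sums bump[x=39]
RET  39
CALL arbor etch[p=/proflet_; c=crusmox]
RET  overwrote

Answer: {tejal/, tejal/flepet=hand}


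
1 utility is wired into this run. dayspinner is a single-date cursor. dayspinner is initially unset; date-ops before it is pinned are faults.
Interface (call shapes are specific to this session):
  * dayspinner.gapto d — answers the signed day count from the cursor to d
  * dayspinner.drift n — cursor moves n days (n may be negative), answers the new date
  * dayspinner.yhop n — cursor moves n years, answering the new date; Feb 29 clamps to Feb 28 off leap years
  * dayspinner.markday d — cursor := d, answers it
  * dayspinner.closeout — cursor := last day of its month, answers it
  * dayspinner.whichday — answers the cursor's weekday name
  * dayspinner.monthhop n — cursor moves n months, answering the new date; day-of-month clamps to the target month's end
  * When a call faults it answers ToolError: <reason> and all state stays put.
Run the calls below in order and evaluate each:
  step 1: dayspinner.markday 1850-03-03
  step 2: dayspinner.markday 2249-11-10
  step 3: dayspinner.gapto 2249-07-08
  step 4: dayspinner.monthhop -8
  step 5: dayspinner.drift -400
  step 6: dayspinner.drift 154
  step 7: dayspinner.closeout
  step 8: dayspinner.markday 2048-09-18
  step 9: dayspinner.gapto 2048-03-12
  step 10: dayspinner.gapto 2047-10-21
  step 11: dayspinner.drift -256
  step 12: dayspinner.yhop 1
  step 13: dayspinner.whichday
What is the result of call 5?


Now I run dayspinner.markday passing d='1850-03-03', — result: 1850-03-03.
Calling dayspinner.markday passing d='2249-11-10', and get 2249-11-10.
I call dayspinner.gapto passing d='2249-07-08', → -125.
I call dayspinner.monthhop passing n='-8', and see 2249-03-10.
I try dayspinner.drift passing n='-400', — result: 2248-02-04.
Next I call dayspinner.drift passing n='154': 2248-07-07.
I use dayspinner.closeout, and get 2248-07-31.
I call dayspinner.markday passing d='2048-09-18', and get 2048-09-18.
Now I run dayspinner.gapto passing d='2048-03-12', and get -190.
I try dayspinner.gapto passing d='2047-10-21': -333.
I use dayspinner.drift passing n='-256', giving 2048-01-06.
I try dayspinner.yhop passing n='1', — result: 2049-01-06.
Using dayspinner.whichday, which returns Wednesday.

Answer: 2248-02-04


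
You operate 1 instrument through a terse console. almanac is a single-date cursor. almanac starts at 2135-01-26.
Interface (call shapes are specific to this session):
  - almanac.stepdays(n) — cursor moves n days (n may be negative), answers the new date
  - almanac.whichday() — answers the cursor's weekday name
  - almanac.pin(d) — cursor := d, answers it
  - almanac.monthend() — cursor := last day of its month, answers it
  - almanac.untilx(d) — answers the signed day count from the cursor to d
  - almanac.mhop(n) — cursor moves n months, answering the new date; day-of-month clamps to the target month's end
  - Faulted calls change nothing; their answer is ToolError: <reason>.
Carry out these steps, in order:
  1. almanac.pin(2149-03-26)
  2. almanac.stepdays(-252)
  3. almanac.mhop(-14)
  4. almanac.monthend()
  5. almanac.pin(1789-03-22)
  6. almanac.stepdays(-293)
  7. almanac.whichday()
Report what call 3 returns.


Answer: 2147-05-17

Derivation:
-> almanac.pin(d='2149-03-26')
<- 2149-03-26
-> almanac.stepdays(n='-252')
<- 2148-07-17
-> almanac.mhop(n='-14')
<- 2147-05-17
-> almanac.monthend()
<- 2147-05-31
-> almanac.pin(d='1789-03-22')
<- 1789-03-22
-> almanac.stepdays(n='-293')
<- 1788-06-02
-> almanac.whichday()
<- Monday


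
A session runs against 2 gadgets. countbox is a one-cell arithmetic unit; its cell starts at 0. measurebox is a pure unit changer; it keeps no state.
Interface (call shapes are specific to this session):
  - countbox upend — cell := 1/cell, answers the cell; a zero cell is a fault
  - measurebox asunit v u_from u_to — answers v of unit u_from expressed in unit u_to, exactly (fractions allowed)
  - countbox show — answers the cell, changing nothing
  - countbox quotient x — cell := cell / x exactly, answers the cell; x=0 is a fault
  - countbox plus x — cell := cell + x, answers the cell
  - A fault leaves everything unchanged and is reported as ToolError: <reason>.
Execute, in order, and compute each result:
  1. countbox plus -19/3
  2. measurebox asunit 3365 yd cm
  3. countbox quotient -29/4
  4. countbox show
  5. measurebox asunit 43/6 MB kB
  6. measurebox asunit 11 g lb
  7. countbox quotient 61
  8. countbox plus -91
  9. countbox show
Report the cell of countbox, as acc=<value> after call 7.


Answer: acc=76/5307

Derivation:
Now I run countbox plus passing x→-19/3, yielding -19/3.
I use measurebox asunit passing v→3365, u_from→yd, u_to→cm, giving 1538478/5.
I invoke countbox quotient passing x→-29/4: 76/87.
I run countbox show, and observe 76/87.
Then measurebox asunit passing v→43/6, u_from→MB, u_to→kB: 21500/3.
I try measurebox asunit passing v→11, u_from→g, u_to→lb, yielding 100000/4123567.
Now I run countbox quotient passing x→61, giving 76/5307.
I run countbox plus passing x→-91, yielding -482861/5307.
Calling countbox show, → -482861/5307.


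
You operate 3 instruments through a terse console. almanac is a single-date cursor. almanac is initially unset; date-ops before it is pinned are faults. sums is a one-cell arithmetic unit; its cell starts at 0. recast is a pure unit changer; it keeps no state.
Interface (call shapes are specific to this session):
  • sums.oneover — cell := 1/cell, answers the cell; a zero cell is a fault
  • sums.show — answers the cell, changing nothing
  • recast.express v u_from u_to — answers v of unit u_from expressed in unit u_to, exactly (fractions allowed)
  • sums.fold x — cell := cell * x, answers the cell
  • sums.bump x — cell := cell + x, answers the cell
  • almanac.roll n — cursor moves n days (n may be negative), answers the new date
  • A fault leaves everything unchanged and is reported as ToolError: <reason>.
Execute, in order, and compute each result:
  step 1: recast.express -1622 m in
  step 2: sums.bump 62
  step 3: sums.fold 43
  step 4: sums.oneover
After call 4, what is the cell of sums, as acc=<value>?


Answer: acc=1/2666

Derivation:
! recast.express(v='-1622', u_from='m', u_to='in') == -8110000/127
! sums.bump(x='62') == 62
! sums.fold(x='43') == 2666
! sums.oneover() == 1/2666


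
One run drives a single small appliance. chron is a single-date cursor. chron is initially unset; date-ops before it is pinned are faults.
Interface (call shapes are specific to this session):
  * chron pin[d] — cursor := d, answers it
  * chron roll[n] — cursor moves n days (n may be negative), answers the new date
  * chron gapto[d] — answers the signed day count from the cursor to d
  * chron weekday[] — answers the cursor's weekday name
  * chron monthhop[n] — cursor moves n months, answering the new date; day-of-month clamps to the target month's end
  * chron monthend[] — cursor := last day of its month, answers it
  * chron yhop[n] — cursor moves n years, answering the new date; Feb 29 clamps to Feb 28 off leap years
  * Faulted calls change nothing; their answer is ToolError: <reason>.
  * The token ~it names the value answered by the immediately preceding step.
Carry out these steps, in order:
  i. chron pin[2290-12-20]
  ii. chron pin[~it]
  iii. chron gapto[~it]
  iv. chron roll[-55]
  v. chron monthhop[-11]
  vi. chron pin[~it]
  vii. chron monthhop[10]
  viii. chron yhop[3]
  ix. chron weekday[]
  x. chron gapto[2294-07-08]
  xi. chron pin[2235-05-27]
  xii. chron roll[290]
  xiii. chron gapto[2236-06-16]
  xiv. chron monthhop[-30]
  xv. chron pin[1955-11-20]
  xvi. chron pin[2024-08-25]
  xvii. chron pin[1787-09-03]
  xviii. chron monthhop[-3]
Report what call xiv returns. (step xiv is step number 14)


Answer: 2233-09-12

Derivation:
% 1. chron pin(2290-12-20) => 2290-12-20
% 2. chron pin(~it) => 2290-12-20
% 3. chron gapto(~it) => 0
% 4. chron roll(-55) => 2290-10-26
% 5. chron monthhop(-11) => 2289-11-26
% 6. chron pin(~it) => 2289-11-26
% 7. chron monthhop(10) => 2290-09-26
% 8. chron yhop(3) => 2293-09-26
% 9. chron weekday() => Tuesday
% 10. chron gapto(2294-07-08) => 285
% 11. chron pin(2235-05-27) => 2235-05-27
% 12. chron roll(290) => 2236-03-12
% 13. chron gapto(2236-06-16) => 96
% 14. chron monthhop(-30) => 2233-09-12
% 15. chron pin(1955-11-20) => 1955-11-20
% 16. chron pin(2024-08-25) => 2024-08-25
% 17. chron pin(1787-09-03) => 1787-09-03
% 18. chron monthhop(-3) => 1787-06-03


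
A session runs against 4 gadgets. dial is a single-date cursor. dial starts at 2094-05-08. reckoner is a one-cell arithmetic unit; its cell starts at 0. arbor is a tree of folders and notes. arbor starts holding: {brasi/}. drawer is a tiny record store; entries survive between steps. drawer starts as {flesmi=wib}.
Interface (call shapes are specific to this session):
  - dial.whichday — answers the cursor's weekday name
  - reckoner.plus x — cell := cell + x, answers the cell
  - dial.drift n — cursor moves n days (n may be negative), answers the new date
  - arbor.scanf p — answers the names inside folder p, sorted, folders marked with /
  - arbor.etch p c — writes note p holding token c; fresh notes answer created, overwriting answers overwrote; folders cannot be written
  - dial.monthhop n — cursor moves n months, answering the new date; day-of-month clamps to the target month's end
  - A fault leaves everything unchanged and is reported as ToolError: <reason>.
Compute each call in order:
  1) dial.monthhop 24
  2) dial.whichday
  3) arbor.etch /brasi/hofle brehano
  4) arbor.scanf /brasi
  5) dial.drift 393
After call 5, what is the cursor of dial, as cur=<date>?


Do: dial.monthhop[n=24]
See: 2096-05-08
Do: dial.whichday[]
See: Tuesday
Do: arbor.etch[p=/brasi/hofle; c=brehano]
See: created
Do: arbor.scanf[p=/brasi]
See: [hofle]
Do: dial.drift[n=393]
See: 2097-06-05

Answer: cur=2097-06-05


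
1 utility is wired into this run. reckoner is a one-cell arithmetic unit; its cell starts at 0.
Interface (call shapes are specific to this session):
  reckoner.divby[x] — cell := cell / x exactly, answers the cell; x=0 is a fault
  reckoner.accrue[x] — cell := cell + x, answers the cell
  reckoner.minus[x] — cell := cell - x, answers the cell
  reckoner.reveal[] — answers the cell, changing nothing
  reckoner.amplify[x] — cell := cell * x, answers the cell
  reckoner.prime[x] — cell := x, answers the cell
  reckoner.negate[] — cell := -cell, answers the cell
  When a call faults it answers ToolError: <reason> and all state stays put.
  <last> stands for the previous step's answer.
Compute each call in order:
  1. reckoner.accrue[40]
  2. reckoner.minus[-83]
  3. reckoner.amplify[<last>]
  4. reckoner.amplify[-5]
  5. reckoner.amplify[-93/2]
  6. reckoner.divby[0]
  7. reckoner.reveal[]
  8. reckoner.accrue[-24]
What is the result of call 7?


> reckoner.accrue x=40
  40
> reckoner.minus x=-83
  123
> reckoner.amplify x=<last>
  15129
> reckoner.amplify x=-5
  -75645
> reckoner.amplify x=-93/2
  7034985/2
> reckoner.divby x=0
  ToolError: division by zero
> reckoner.reveal
  7034985/2
> reckoner.accrue x=-24
  7034937/2

Answer: 7034985/2


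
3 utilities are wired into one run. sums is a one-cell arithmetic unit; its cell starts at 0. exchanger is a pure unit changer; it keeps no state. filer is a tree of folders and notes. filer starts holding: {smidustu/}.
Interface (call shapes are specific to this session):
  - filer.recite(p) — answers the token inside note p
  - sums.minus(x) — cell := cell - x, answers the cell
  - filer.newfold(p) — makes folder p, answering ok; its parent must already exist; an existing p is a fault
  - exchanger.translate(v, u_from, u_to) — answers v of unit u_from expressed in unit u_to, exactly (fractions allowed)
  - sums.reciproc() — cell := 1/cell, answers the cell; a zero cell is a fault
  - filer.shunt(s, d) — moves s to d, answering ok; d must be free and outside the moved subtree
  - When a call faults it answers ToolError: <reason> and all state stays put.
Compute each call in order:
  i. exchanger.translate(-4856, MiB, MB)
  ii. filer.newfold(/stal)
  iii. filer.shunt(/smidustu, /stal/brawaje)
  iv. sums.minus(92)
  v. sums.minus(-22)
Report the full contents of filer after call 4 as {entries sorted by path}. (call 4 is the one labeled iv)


·→ translate(v='-4856', u_from='MiB', u_to='MB')
·← -79560704/15625
·→ newfold(p='/stal')
·← ok
·→ shunt(s='/smidustu', d='/stal/brawaje')
·← ok
·→ minus(x='92')
·← -92
·→ minus(x='-22')
·← -70

Answer: {stal/, stal/brawaje/}


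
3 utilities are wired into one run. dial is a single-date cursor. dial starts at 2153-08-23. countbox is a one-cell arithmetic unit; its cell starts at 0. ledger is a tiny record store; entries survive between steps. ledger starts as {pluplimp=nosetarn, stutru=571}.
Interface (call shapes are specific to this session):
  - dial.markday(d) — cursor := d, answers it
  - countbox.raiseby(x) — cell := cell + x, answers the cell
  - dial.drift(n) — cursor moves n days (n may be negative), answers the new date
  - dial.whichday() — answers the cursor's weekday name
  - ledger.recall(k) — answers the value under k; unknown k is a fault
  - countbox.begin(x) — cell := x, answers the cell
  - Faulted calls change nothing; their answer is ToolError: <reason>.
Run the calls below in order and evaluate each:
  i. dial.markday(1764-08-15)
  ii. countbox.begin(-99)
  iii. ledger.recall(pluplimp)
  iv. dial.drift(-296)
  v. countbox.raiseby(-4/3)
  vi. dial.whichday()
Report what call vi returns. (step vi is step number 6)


Answer: Monday

Derivation:
// 1. markday(d=1764-08-15) : 1764-08-15
// 2. begin(x=-99) : -99
// 3. recall(k=pluplimp) : nosetarn
// 4. drift(n=-296) : 1763-10-24
// 5. raiseby(x=-4/3) : -301/3
// 6. whichday() : Monday


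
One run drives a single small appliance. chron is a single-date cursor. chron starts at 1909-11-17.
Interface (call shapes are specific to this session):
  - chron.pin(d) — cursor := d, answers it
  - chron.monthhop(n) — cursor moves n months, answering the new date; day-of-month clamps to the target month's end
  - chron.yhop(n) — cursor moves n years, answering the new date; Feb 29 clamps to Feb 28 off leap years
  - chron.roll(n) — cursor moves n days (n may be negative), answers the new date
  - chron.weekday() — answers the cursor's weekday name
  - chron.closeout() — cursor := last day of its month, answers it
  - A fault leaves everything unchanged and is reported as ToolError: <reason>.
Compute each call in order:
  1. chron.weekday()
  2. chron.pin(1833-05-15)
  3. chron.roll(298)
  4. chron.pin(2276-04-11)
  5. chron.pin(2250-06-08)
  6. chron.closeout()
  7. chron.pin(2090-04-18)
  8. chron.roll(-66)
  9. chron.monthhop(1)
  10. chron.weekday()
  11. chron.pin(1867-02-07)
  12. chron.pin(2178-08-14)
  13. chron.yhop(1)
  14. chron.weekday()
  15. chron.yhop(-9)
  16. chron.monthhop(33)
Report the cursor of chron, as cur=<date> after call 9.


Answer: cur=2090-03-11

Derivation:
$ chron.weekday
  Wednesday
$ chron.pin 1833-05-15
  1833-05-15
$ chron.roll 298
  1834-03-09
$ chron.pin 2276-04-11
  2276-04-11
$ chron.pin 2250-06-08
  2250-06-08
$ chron.closeout
  2250-06-30
$ chron.pin 2090-04-18
  2090-04-18
$ chron.roll -66
  2090-02-11
$ chron.monthhop 1
  2090-03-11
$ chron.weekday
  Saturday
$ chron.pin 1867-02-07
  1867-02-07
$ chron.pin 2178-08-14
  2178-08-14
$ chron.yhop 1
  2179-08-14
$ chron.weekday
  Saturday
$ chron.yhop -9
  2170-08-14
$ chron.monthhop 33
  2173-05-14


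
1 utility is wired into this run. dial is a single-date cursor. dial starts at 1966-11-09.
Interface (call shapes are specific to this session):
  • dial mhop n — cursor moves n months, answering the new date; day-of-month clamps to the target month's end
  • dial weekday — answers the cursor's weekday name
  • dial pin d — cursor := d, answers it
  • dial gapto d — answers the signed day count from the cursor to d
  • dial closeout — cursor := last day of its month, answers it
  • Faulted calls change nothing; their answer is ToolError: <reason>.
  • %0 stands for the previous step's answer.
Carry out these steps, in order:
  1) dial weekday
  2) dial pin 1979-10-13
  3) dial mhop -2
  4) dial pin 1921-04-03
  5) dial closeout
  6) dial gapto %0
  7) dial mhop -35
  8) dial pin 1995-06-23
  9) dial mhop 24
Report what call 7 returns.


~$ dial weekday
  Wednesday
~$ dial pin d=1979-10-13
  1979-10-13
~$ dial mhop n=-2
  1979-08-13
~$ dial pin d=1921-04-03
  1921-04-03
~$ dial closeout
  1921-04-30
~$ dial gapto d=%0
  0
~$ dial mhop n=-35
  1918-05-30
~$ dial pin d=1995-06-23
  1995-06-23
~$ dial mhop n=24
  1997-06-23

Answer: 1918-05-30


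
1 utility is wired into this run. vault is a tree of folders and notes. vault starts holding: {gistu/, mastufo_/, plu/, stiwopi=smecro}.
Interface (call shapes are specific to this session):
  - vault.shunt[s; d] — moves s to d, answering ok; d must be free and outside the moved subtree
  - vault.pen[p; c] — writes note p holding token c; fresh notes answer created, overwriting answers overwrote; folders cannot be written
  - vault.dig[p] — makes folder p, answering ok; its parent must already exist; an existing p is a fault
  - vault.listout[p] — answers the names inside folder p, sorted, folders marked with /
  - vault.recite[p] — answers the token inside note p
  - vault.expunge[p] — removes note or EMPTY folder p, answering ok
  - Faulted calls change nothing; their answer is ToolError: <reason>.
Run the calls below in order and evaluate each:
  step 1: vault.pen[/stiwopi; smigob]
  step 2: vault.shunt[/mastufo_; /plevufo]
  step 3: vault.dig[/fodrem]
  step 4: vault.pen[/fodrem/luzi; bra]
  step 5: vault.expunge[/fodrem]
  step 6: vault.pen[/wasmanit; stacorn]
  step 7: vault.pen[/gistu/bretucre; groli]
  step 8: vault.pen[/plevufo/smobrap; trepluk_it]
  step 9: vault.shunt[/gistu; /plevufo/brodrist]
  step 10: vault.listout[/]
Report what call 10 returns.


> vault.pen p=/stiwopi c=smigob
[out] overwrote
> vault.shunt s=/mastufo_ d=/plevufo
[out] ok
> vault.dig p=/fodrem
[out] ok
> vault.pen p=/fodrem/luzi c=bra
[out] created
> vault.expunge p=/fodrem
[out] ToolError: not empty
> vault.pen p=/wasmanit c=stacorn
[out] created
> vault.pen p=/gistu/bretucre c=groli
[out] created
> vault.pen p=/plevufo/smobrap c=trepluk_it
[out] created
> vault.shunt s=/gistu d=/plevufo/brodrist
[out] ok
> vault.listout p=/
[out] [fodrem/, plevufo/, plu/, stiwopi, wasmanit]

Answer: [fodrem/, plevufo/, plu/, stiwopi, wasmanit]


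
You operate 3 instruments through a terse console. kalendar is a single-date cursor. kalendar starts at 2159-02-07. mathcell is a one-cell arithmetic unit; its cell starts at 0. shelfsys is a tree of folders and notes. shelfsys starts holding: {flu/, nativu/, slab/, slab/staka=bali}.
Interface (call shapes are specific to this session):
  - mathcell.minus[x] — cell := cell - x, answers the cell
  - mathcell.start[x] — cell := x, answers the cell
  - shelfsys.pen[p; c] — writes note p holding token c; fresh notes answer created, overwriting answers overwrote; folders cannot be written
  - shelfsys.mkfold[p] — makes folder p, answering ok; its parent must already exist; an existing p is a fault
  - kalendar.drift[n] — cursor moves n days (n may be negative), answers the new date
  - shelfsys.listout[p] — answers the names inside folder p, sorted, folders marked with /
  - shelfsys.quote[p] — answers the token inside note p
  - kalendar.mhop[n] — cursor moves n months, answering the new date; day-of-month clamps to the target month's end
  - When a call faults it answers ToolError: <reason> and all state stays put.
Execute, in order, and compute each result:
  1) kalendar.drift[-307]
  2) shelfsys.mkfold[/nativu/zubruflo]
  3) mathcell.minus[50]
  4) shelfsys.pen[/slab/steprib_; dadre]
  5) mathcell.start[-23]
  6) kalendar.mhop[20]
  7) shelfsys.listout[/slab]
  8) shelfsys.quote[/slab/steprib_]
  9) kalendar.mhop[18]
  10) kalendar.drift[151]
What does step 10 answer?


Do: drift[n=-307]
See: 2158-04-06
Do: mkfold[p=/nativu/zubruflo]
See: ok
Do: minus[x=50]
See: -50
Do: pen[p=/slab/steprib_; c=dadre]
See: created
Do: start[x=-23]
See: -23
Do: mhop[n=20]
See: 2159-12-06
Do: listout[p=/slab]
See: [staka, steprib_]
Do: quote[p=/slab/steprib_]
See: dadre
Do: mhop[n=18]
See: 2161-06-06
Do: drift[n=151]
See: 2161-11-04

Answer: 2161-11-04


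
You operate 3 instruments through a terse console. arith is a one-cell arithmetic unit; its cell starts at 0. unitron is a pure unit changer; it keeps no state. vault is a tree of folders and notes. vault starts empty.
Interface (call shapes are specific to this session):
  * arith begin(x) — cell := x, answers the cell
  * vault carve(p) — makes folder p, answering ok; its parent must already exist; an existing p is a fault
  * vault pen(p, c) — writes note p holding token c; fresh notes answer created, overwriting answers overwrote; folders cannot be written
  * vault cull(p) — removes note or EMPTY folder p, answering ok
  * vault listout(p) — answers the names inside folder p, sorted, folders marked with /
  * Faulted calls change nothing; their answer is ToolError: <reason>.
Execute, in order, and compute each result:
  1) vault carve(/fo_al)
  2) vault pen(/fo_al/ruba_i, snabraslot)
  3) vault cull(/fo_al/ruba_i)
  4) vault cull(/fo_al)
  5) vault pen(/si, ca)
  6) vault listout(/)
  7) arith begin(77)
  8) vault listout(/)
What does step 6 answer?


Answer: [si]

Derivation:
Using vault carve passing p: /fo_al, and observe ok.
I try vault pen passing p: /fo_al/ruba_i, c: snabraslot, yielding created.
Using vault cull passing p: /fo_al/ruba_i, giving ok.
Now I run vault cull passing p: /fo_al, giving ok.
Now I run vault pen passing p: /si, c: ca, giving created.
I run vault listout passing p: /, and see [si].
I try arith begin passing x: 77, — result: 77.
Invoking vault listout passing p: /, yielding [si].


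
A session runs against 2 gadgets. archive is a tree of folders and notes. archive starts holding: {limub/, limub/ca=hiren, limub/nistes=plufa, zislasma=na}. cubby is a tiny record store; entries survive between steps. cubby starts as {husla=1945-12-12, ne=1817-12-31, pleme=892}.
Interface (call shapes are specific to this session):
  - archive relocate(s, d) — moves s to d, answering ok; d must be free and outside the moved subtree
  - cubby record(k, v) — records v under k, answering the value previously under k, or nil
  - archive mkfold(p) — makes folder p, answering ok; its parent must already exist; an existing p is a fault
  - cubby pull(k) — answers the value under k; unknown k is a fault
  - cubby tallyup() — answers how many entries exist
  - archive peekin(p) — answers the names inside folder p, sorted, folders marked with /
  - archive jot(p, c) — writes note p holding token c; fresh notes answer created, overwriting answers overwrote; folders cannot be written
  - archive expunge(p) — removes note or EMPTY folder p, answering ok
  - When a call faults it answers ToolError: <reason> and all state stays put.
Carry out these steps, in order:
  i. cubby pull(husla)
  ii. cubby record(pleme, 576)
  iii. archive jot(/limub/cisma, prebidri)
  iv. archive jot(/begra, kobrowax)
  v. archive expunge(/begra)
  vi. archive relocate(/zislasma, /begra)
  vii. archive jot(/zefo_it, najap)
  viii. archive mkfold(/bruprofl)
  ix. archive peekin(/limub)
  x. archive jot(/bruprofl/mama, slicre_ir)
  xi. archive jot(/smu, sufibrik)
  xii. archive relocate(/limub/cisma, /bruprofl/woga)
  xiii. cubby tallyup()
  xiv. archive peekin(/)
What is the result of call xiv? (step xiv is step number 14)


Answer: [begra, bruprofl/, limub/, smu, zefo_it]

Derivation:
==> cubby pull(husla)
<== 1945-12-12
==> cubby record(pleme, 576)
<== 892
==> archive jot(/limub/cisma, prebidri)
<== created
==> archive jot(/begra, kobrowax)
<== created
==> archive expunge(/begra)
<== ok
==> archive relocate(/zislasma, /begra)
<== ok
==> archive jot(/zefo_it, najap)
<== created
==> archive mkfold(/bruprofl)
<== ok
==> archive peekin(/limub)
<== [ca, cisma, nistes]
==> archive jot(/bruprofl/mama, slicre_ir)
<== created
==> archive jot(/smu, sufibrik)
<== created
==> archive relocate(/limub/cisma, /bruprofl/woga)
<== ok
==> cubby tallyup()
<== 3
==> archive peekin(/)
<== [begra, bruprofl/, limub/, smu, zefo_it]


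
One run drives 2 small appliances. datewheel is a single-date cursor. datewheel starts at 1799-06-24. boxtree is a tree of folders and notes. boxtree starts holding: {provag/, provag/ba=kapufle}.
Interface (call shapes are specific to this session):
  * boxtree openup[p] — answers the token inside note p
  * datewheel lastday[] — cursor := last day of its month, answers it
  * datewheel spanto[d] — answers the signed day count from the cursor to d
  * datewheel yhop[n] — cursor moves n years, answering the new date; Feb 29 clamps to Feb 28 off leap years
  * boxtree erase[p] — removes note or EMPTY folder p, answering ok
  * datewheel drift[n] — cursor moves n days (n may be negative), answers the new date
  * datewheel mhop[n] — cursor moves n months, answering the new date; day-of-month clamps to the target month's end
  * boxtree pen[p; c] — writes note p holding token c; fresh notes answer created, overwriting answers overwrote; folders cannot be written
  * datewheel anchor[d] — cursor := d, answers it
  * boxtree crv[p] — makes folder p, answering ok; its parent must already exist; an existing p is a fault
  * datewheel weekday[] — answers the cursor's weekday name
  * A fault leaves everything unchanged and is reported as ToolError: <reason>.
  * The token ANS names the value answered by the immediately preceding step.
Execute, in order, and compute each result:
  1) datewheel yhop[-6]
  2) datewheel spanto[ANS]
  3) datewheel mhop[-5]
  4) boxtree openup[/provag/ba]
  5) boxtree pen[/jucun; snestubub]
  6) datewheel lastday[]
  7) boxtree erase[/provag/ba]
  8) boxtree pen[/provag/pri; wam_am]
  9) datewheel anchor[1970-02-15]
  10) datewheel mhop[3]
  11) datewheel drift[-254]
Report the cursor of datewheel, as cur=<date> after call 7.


Answer: cur=1793-01-31

Derivation:
Act: datewheel yhop[n=-6]
Obs: 1793-06-24
Act: datewheel spanto[d=ANS]
Obs: 0
Act: datewheel mhop[n=-5]
Obs: 1793-01-24
Act: boxtree openup[p=/provag/ba]
Obs: kapufle
Act: boxtree pen[p=/jucun; c=snestubub]
Obs: created
Act: datewheel lastday[]
Obs: 1793-01-31
Act: boxtree erase[p=/provag/ba]
Obs: ok
Act: boxtree pen[p=/provag/pri; c=wam_am]
Obs: created
Act: datewheel anchor[d=1970-02-15]
Obs: 1970-02-15
Act: datewheel mhop[n=3]
Obs: 1970-05-15
Act: datewheel drift[n=-254]
Obs: 1969-09-03


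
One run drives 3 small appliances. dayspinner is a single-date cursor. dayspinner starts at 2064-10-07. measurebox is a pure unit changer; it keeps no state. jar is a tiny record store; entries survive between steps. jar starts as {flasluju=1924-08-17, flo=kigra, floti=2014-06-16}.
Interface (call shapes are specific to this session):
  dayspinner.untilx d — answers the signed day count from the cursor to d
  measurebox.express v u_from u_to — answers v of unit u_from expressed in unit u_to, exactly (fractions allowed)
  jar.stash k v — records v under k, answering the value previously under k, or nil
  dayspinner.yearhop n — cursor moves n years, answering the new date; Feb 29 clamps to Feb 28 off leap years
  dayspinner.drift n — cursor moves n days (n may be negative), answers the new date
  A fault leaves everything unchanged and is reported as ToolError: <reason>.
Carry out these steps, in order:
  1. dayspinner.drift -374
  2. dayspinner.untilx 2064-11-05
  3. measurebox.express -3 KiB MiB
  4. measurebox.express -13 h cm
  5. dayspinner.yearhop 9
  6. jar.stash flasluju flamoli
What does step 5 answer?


Answer: 2072-09-29

Derivation:
Do: drift[n→-374]
See: 2063-09-29
Do: untilx[d→2064-11-05]
See: 403
Do: express[v→-3; u_from→KiB; u_to→MiB]
See: -3/1024
Do: express[v→-13; u_from→h; u_to→cm]
See: ToolError: incompatible units
Do: yearhop[n→9]
See: 2072-09-29
Do: stash[k→flasluju; v→flamoli]
See: 1924-08-17


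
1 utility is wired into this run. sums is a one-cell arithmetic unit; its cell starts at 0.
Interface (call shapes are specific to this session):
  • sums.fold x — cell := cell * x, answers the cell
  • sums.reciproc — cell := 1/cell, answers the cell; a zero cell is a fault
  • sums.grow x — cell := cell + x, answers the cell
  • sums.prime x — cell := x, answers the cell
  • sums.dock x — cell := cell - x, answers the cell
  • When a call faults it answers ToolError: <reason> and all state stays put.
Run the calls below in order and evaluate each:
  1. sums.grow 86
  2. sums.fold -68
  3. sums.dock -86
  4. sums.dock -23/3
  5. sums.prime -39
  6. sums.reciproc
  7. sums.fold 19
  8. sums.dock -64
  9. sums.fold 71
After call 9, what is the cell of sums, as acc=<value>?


Answer: acc=175867/39

Derivation:
$ sums.grow x=86
:: 86
$ sums.fold x=-68
:: -5848
$ sums.dock x=-86
:: -5762
$ sums.dock x=-23/3
:: -17263/3
$ sums.prime x=-39
:: -39
$ sums.reciproc
:: -1/39
$ sums.fold x=19
:: -19/39
$ sums.dock x=-64
:: 2477/39
$ sums.fold x=71
:: 175867/39


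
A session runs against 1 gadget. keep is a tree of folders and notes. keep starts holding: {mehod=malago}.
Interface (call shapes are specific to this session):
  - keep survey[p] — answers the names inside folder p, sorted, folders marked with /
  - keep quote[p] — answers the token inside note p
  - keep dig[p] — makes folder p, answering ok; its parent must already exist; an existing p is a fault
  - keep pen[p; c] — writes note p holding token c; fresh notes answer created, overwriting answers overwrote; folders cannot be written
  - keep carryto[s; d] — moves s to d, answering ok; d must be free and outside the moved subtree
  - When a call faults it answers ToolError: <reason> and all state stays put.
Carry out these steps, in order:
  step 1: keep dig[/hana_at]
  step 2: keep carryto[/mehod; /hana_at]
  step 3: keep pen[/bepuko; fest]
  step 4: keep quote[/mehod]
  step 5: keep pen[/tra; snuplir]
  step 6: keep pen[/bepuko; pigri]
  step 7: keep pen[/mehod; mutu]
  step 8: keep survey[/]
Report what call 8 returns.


Next I call keep dig on p='/hana_at', and get ok.
Calling keep carryto on s='/mehod', d='/hana_at', and see ToolError: exists.
Then keep pen on p='/bepuko', c='fest', → created.
Using keep quote on p='/mehod', giving malago.
I call keep pen on p='/tra', c='snuplir', and see created.
I try keep pen on p='/bepuko', c='pigri', yielding overwrote.
Calling keep pen on p='/mehod', c='mutu', giving overwrote.
I call keep survey on p='/', and see [bepuko, hana_at/, mehod, tra].

Answer: [bepuko, hana_at/, mehod, tra]


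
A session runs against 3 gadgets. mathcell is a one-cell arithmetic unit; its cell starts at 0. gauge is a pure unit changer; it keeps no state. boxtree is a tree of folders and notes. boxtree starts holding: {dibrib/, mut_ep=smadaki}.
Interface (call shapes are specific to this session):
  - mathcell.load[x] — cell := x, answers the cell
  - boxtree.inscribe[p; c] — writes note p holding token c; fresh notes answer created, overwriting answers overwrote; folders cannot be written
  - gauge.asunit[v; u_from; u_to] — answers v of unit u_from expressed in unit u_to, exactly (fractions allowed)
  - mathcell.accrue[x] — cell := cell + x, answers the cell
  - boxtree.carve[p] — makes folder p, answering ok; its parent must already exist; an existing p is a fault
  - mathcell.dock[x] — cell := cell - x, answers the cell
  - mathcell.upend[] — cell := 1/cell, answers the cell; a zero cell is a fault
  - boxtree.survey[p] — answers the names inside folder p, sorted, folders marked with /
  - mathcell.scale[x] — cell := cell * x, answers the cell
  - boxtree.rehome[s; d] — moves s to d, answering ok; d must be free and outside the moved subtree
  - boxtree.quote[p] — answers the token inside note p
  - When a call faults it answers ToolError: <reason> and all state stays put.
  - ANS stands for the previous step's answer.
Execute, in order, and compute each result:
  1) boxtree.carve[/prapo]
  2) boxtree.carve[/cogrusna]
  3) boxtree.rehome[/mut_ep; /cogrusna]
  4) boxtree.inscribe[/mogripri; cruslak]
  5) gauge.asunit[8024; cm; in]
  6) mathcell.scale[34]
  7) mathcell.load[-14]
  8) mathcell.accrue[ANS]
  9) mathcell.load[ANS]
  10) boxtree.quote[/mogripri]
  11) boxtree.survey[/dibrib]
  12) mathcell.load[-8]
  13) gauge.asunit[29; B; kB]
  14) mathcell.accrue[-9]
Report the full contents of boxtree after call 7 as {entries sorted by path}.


Answer: {cogrusna/, dibrib/, mogripri=cruslak, mut_ep=smadaki, prapo/}

Derivation:
% boxtree.carve(p=/prapo) -> ok
% boxtree.carve(p=/cogrusna) -> ok
% boxtree.rehome(s=/mut_ep, d=/cogrusna) -> ToolError: exists
% boxtree.inscribe(p=/mogripri, c=cruslak) -> created
% gauge.asunit(v=8024, u_from=cm, u_to=in) -> 401200/127
% mathcell.scale(x=34) -> 0
% mathcell.load(x=-14) -> -14
% mathcell.accrue(x=ANS) -> -28
% mathcell.load(x=ANS) -> -28
% boxtree.quote(p=/mogripri) -> cruslak
% boxtree.survey(p=/dibrib) -> []
% mathcell.load(x=-8) -> -8
% gauge.asunit(v=29, u_from=B, u_to=kB) -> 29/1000
% mathcell.accrue(x=-9) -> -17


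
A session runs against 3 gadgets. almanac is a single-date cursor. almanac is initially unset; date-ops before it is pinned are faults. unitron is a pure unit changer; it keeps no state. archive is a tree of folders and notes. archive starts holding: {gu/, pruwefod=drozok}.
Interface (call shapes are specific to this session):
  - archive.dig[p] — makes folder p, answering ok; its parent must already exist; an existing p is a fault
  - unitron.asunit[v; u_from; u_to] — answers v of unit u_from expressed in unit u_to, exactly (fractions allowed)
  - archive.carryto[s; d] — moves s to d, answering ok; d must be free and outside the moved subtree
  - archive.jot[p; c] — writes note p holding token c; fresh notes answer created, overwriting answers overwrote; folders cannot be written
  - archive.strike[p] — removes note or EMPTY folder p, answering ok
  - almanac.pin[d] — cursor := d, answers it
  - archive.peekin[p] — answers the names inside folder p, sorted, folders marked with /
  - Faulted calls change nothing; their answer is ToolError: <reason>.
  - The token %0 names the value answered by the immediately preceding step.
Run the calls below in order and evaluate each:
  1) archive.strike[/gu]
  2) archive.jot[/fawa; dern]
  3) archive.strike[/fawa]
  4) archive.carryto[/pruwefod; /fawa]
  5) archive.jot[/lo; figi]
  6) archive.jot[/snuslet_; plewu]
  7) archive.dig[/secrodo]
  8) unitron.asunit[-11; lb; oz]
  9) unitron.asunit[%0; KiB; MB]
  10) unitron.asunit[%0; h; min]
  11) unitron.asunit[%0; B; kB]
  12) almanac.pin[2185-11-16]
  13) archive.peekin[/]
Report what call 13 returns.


Answer: [fawa, lo, secrodo/, snuslet_]

Derivation:
→ archive.strike(p='/gu')
← ok
→ archive.jot(p='/fawa', c='dern')
← created
→ archive.strike(p='/fawa')
← ok
→ archive.carryto(s='/pruwefod', d='/fawa')
← ok
→ archive.jot(p='/lo', c='figi')
← created
→ archive.jot(p='/snuslet_', c='plewu')
← created
→ archive.dig(p='/secrodo')
← ok
→ unitron.asunit(v='-11', u_from='lb', u_to='oz')
← -176
→ unitron.asunit(v='%0', u_from='KiB', u_to='MB')
← -2816/15625
→ unitron.asunit(v='%0', u_from='h', u_to='min')
← -33792/3125
→ unitron.asunit(v='%0', u_from='B', u_to='kB')
← -4224/390625
→ almanac.pin(d='2185-11-16')
← 2185-11-16
→ archive.peekin(p='/')
← [fawa, lo, secrodo/, snuslet_]


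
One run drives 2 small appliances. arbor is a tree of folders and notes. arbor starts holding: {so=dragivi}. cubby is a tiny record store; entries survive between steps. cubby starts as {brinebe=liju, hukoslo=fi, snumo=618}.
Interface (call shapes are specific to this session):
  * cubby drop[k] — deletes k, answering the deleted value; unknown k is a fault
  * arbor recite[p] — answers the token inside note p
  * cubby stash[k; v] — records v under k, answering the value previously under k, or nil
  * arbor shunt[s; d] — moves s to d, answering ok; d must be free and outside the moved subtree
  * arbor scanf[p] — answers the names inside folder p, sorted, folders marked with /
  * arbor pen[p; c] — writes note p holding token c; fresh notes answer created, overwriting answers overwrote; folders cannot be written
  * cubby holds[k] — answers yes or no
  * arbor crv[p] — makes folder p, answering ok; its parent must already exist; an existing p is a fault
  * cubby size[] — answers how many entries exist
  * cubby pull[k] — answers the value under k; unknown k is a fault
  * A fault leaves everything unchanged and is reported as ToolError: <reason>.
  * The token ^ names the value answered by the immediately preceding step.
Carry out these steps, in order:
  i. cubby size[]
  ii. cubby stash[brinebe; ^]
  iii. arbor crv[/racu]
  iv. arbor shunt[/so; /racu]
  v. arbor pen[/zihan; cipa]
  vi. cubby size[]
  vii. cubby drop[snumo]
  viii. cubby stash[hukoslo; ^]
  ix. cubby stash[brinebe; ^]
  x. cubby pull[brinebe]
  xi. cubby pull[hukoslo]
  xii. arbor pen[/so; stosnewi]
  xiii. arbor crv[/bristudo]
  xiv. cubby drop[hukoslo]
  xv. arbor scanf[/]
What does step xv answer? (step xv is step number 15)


Answer: [bristudo/, racu/, so, zihan]

Derivation:
-- 1. cubby size() -> 3
-- 2. cubby stash(brinebe, ^) -> liju
-- 3. arbor crv(/racu) -> ok
-- 4. arbor shunt(/so, /racu) -> ToolError: exists
-- 5. arbor pen(/zihan, cipa) -> created
-- 6. cubby size() -> 3
-- 7. cubby drop(snumo) -> 618
-- 8. cubby stash(hukoslo, ^) -> fi
-- 9. cubby stash(brinebe, ^) -> 3
-- 10. cubby pull(brinebe) -> fi
-- 11. cubby pull(hukoslo) -> 618
-- 12. arbor pen(/so, stosnewi) -> overwrote
-- 13. arbor crv(/bristudo) -> ok
-- 14. cubby drop(hukoslo) -> 618
-- 15. arbor scanf(/) -> [bristudo/, racu/, so, zihan]
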